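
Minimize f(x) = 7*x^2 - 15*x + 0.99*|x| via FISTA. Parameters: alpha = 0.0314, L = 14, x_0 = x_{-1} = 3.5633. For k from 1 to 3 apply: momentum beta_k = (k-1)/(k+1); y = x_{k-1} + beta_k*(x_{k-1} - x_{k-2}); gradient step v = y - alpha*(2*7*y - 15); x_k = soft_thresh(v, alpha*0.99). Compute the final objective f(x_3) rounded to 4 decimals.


FISTA on f(x) = 7*x^2 - 15*x + 0.99*|x|
L = 14, alpha = 0.0314
Iteration 1: beta = 0.0, y = 3.5633 + 0.0*(3.5633 - 3.5633) = 3.5633
  grad(y) = 34.8862, v = y - alpha*grad = 2.4679
  prox(v) = soft_thresh(2.4679, 0.0311) = 2.4368
Iteration 2: beta = 0.3333, y = 2.4368 + 0.3333*(2.4368 - 3.5633) = 2.0613
  grad(y) = 13.858, v = y - alpha*grad = 1.6261
  prox(v) = soft_thresh(1.6261, 0.0311) = 1.5951
Iteration 3: beta = 0.5, y = 1.5951 + 0.5*(1.5951 - 2.4368) = 1.1742
  grad(y) = 1.4387, v = y - alpha*grad = 1.129
  prox(v) = soft_thresh(1.129, 0.0311) = 1.0979
f(x_3) = 7*1.0979^2 - 15*1.0979 + 0.99*|1.0979| = -6.9438


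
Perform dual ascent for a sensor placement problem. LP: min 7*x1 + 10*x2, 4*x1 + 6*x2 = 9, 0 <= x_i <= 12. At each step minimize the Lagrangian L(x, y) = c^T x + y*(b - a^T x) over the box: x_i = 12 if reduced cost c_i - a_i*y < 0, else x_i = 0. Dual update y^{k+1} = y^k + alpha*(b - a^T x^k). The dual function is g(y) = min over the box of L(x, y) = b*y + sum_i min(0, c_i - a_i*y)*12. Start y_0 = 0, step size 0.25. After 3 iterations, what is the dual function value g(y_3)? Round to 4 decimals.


Dual ascent for LP: min 7*x1 + 10*x2, 4*x1 + 6*x2 = 9, 0 <= x_i <= 12
Step 1: y^k = 0.0, reduced costs: (7.0, 10.0)
  x^k = (0.0, 0.0), subgradient = b - a^T x = 9.0
  y^{k+1} = 0.0 + 0.25*9.0 = 2.25
Step 2: y^k = 2.25, reduced costs: (-2.0, -3.5)
  x^k = (12.0, 12.0), subgradient = b - a^T x = -111.0
  y^{k+1} = 2.25 + 0.25*-111.0 = -25.5
Step 3: y^k = -25.5, reduced costs: (109.0, 163.0)
  x^k = (0.0, 0.0), subgradient = b - a^T x = 9.0
  y^{k+1} = -25.5 + 0.25*9.0 = -23.25
Dual objective at y_3 = -23.25: reduced costs (100.0, 149.5), box minimizer x = (0.0, 0.0)
g(y_3) = b*y + (c1 - a1*y)*x1 + (c2 - a2*y)*x2 = 9*(-23.25) + 100.0*0.0 + 149.5*0.0 = -209.25 + 0.0 + 0.0 = -209.25


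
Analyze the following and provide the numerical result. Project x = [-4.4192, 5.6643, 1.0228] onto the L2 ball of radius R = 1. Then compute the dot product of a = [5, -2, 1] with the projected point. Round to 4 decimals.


Step 1: Compute ||x|| (intermediates to 6 decimals).
||x|| = sqrt((-4.4192)^2 + 5.6643^2 + 1.0228^2) = 7.256703
Step 2: Project.
Since ||x|| > R, scale = R/||x|| = 1/7.256703 = 0.137804, proj(x) = scale * x
proj(x) = [-0.608983, 0.780563, 0.140946]
Step 3: Dot product.
a^T * proj(x) = 5*(-0.608983) - 2*0.780563 + 1*0.140946 = -4.4651


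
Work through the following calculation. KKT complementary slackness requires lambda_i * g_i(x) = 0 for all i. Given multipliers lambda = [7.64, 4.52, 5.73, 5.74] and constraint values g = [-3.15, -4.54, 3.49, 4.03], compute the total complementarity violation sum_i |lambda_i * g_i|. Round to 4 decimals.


KKT complementary slackness check:
lambda_1 * g_1 = 7.64 * -3.15 = -24.066
lambda_2 * g_2 = 4.52 * -4.54 = -20.5208
lambda_3 * g_3 = 5.73 * 3.49 = 19.9977
lambda_4 * g_4 = 5.74 * 4.03 = 23.1322
Total violation = 24.066 + 20.5208 + 19.9977 + 23.1322 = 87.7167


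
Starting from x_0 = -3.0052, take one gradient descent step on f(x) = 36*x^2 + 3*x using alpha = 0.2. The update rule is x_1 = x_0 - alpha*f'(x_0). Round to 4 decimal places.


We compute the gradient at x_0 and apply the update.
f'(x) = 72*x + 3
f'(-3.0052) = 72*-3.0052 + 3 = -213.3744
x_1 = -3.0052 - 0.2*-213.3744 = 39.6697


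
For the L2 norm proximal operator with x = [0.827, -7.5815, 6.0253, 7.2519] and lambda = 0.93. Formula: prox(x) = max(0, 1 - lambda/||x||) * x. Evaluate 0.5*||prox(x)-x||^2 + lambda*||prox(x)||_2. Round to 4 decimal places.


Step 1: Compute ||x||.
||x|| = 12.1267
Step 2: Compute scaling factor.
scale = max(0, 1 - 0.93/12.1267) = 0.9233
Step 3: prox(x) = [0.7636, -7.0001, 5.5632, 6.6958]
||prox(x)|| = 11.1967
Step 4: Proximal objective.
0.5*||prox-x||^2 = 0.4325
lambda*||prox|| = 10.4129
Total = 10.8454


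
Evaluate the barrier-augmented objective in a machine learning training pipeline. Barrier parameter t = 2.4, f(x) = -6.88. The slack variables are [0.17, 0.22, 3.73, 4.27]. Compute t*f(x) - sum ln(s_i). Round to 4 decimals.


Step 1: Compute log-barrier.
ln values: [-1.772, -1.5141, 1.3164, 1.4516]
phi = -(-1.772 - 1.5141 + 1.3164 + 1.4516) = 0.5181
Step 2: Compute augmented objective.
t*f(x) = 2.4*-6.88 = -16.512
Total = -16.512 + 0.5181 = -15.9939


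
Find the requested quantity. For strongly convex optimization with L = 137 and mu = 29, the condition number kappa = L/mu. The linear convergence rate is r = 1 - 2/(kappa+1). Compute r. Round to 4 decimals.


Step 1: Compute the condition number.
kappa = L/mu = 137/29 = 4.7241
Step 2: Compute the convergence rate.
r = 1 - 2/(kappa + 1) = 1 - 2*mu/(L + mu) = (L - mu)/(L + mu) = 108/166 = 0.6506


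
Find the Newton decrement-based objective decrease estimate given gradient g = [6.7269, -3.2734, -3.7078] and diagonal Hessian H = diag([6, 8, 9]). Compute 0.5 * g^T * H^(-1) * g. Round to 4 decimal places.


Step 1: H is diagonal, so H^(-1) * g = [1.1212, -0.4092, -0.412].
Step 2: g^T H^(-1) g = sum_i g_i^2 / H_ii
  = (6.7269)^2/6 + (-3.2734)^2/8 + (-3.7078)^2/9
  = 7.5419 + 1.3394 + 1.5275 = 10.4088
Step 3: Objective decrease = 0.5 * g^T H^(-1) g = 5.2044


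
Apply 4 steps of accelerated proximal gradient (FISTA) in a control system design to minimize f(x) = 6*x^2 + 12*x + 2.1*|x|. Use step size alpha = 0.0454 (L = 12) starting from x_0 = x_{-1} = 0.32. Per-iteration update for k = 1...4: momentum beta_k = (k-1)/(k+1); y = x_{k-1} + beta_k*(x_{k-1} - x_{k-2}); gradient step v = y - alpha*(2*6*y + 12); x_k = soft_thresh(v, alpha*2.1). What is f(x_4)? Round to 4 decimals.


FISTA on f(x) = 6*x^2 + 12*x + 2.1*|x|
L = 12, alpha = 0.0454
Iteration 1: beta = 0.0, y = 0.32 + 0.0*(0.32 - 0.32) = 0.32
  grad(y) = 15.84, v = y - alpha*grad = -0.3991
  prox(v) = soft_thresh(-0.3991, 0.0953) = -0.3038
Iteration 2: beta = 0.3333, y = -0.3038 + 0.3333*(-0.3038 - 0.32) = -0.5117
  grad(y) = 5.8593, v = y - alpha*grad = -0.7777
  prox(v) = soft_thresh(-0.7777, 0.0953) = -0.6824
Iteration 3: beta = 0.5, y = -0.6824 + 0.5*(-0.6824 + 0.3038) = -0.8717
  grad(y) = 1.5396, v = y - alpha*grad = -0.9416
  prox(v) = soft_thresh(-0.9416, 0.0953) = -0.8463
Iteration 4: beta = 0.6, y = -0.8463 + 0.6*(-0.8463 + 0.6824) = -0.9446
  grad(y) = 0.6651, v = y - alpha*grad = -0.9748
  prox(v) = soft_thresh(-0.9748, 0.0953) = -0.8794
f(x_4) = 6*(-0.8794)^2 + 12*(-0.8794) + 2.1*|-0.8794| = -4.066


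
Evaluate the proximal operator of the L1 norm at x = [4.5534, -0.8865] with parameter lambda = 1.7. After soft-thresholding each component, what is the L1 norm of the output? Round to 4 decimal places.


Soft-thresholding with lambda = 1.7:
prox(4.5534) = sign(4.5534)*max(|4.5534| - 1.7, 0) = 2.8534
prox(-0.8865) = sign(-0.8865)*max(|-0.8865| - 1.7, 0) = 0.0
prox(x) = [2.8534, 0.0]
||prox(x)||_1 = 2.8534 + 0.0 = 2.8534


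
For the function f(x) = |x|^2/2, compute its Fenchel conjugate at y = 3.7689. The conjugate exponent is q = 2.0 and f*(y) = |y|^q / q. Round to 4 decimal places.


The conjugate exponent q satisfies 1/p + 1/q = 1.
p = 2, so q = 2/(2 - 1) = 2.0
|y|^q = 3.7689^2.0 = 14.2046
f*(3.7689) = 14.2046 / 2.0 = 7.1023


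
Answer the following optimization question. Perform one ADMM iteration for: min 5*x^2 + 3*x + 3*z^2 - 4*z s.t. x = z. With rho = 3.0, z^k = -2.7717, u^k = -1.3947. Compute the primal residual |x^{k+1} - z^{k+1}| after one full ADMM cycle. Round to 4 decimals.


ADMM iteration with rho = 3.0, z^k = -2.7717, u^k = -1.3947
Step 1: x-update.
Minimize 5*x^2 + 3*x + (3.0/2)*(x + 2.7717 - 1.3947)^2
FOC: (2*5 + 3.0)*x = -3 + 3.0*(-2.7717 + 1.3947)
x^{k+1} = -0.5485
Step 2: z-update.
Minimize 3*z^2 - 4*z + (3.0/2)*(-0.5485 - z - 1.3947)^2
FOC: (2*3 + 3.0)*z = 4 + 3.0*(-0.5485 - 1.3947)
z^{k+1} = -0.2033
Step 3: u-update.
u^{k+1} = -1.3947 - 0.5485 + 0.2033 = -1.7399
Step 4: Primal residual = |-0.5485 + 0.2033| = 0.3452


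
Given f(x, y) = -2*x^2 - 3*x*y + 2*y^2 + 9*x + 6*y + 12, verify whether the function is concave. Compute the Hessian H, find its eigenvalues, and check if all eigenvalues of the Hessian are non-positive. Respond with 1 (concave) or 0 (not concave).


The Hessian of f(x,y) = -2*x^2 - 3*x*y + 2*y^2 + 9*x + 6*y + 12 is:
H = [[-4, -3], [-3, 4]]
Trace = -4 + 4 = 0
Determinant = -4*4 - (-3)^2 = -25
Discriminant = (0)^2 - 4*-25 = 100.0
Eigenvalues: lambda_1 = -5.0, lambda_2 = 5.0
The function is not concave.

0


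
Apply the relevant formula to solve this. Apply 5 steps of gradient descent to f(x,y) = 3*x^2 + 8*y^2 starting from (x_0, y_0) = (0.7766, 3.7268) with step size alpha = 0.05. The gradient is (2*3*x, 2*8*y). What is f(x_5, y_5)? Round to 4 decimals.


Gradient descent on f(x,y) = 3*x^2 + 8*y^2.
Starting point: (0.7766, 3.7268), alpha = 0.05
Step 1: grad_x = 2*3*0.7766 = 4.6596, grad_y = 2*8*3.7268 = 59.6288
  x_1 = 0.7766 - 0.05*4.6596 = 0.5436
  y_1 = 3.7268 - 0.05*59.6288 = 0.7454
Step 2: grad_x = 2*3*0.5436 = 3.2617, grad_y = 2*8*0.7454 = 11.9258
  x_2 = 0.5436 - 0.05*3.2617 = 0.3805
  y_2 = 0.7454 - 0.05*11.9258 = 0.1491
Step 3: grad_x = 2*3*0.3805 = 2.2832, grad_y = 2*8*0.1491 = 2.3852
  x_3 = 0.3805 - 0.05*2.2832 = 0.2664
  y_3 = 0.1491 - 0.05*2.3852 = 0.0298
Step 4: grad_x = 2*3*0.2664 = 1.5982, grad_y = 2*8*0.0298 = 0.477
  x_4 = 0.2664 - 0.05*1.5982 = 0.1865
  y_4 = 0.0298 - 0.05*0.477 = 0.006
Step 5: grad_x = 2*3*0.1865 = 1.1188, grad_y = 2*8*0.006 = 0.0954
  x_5 = 0.1865 - 0.05*1.1188 = 0.1305
  y_5 = 0.006 - 0.05*0.0954 = 0.0012
f(0.1305, 0.0012) = 3*0.1305^2 + 8*0.0012^2 = 0.0511


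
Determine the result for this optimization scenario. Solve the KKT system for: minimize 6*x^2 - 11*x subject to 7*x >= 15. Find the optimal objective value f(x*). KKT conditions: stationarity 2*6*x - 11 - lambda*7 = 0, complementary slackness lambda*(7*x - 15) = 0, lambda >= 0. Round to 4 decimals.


Step 1: Try lambda = 0 (constraint inactive).
x_unc = 11/(2*6) = 0.9167
Check: 7*0.9167 = 6.4169 < 15 -- violated!
Step 2: Constraint must be active: 7*x = 15
x* = 15/7 = 2.1429 (rounded; the exact value 15/7 is used below)
lambda = (2*6*(15/7) - 11)/7 = 2.102
Step 3: Compute optimal value.
f(x*) = 6*(15/7)^2 - 11*(15/7) = 3.9796


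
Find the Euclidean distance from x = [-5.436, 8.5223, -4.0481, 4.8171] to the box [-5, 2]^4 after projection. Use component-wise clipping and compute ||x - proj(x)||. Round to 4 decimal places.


Project each component onto [-5, 2].
clip(-5.436) = -5.0, clip(8.5223) = 2.0, clip(-4.0481) = -4.0481, clip(4.8171) = 2.0
Projection = [-5.0, 2.0, -4.0481, 2.0]
Squared diffs: [0.1901, 42.5404, 0.0, 7.9361]
Distance = sqrt(50.6666) = 7.118


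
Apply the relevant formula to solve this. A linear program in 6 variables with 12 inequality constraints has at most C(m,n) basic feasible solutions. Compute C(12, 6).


Each vertex corresponds to some choice of n active constraints out of m, so the number of vertices is at most C(m, n) = m! / (n!(m-n)!).
m = 12, n = 6
Numerator: 12 * 11 * 10 * 9 * 8 * 7
Denominator: 6! = 720
C(12, 6) = 924


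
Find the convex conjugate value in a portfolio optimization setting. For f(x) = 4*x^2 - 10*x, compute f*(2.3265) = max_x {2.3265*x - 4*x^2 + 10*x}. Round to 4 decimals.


f*(y) = sup_x {y*x - a*x^2 - b*x} = sup_x {(y-b)*x - a*x^2}
FOC: (y - b) - 2a*x = 0 => x* = (y - b)/(2a)
x* = (2.3265 + 10)/(2*4) = 1.5408
f*(2.3265) = (y-b)^2/(4a) = (2.3265 + 10)^2/(4*4)
= 151.9426/16 = 9.4964


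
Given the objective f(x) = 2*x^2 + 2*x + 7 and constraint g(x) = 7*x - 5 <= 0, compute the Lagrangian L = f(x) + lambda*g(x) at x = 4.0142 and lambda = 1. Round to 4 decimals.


Step 1: Evaluate f(x).
f(4.0142) = 2*4.0142^2 + 2*4.0142 + 7 = 47.256
Step 2: Evaluate g(x).
g(4.0142) = 7*4.0142 - 5 = 23.0994
Step 3: Compute Lagrangian.
L = 47.256 + 1*23.0994 = 70.3554


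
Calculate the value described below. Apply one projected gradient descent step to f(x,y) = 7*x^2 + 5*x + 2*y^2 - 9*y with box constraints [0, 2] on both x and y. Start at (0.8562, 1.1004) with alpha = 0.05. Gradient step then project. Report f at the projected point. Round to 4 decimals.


Step 1: Compute gradient at (0.8562, 1.1004).
grad_x = 2*7*0.8562 + 5 = 16.9868
grad_y = 2*2*1.1004 - 9 = -4.5984
Step 2: Gradient step.
x_raw = 0.8562 - 0.05*16.9868 = 0.0069
y_raw = 1.1004 - 0.05*-4.5984 = 1.3303
Step 3: Project onto [0, 2].
x_proj = clip(0.0069) = 0.0069
y_proj = clip(1.3303) = 1.3303
Step 4: Evaluate f.
f(0.0069, 1.3303) = -8.3987


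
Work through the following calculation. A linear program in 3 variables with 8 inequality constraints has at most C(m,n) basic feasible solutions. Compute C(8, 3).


Each vertex corresponds to some choice of n active constraints out of m, so the number of vertices is at most C(m, n) = m! / (n!(m-n)!).
m = 8, n = 3
Numerator: 8 * 7 * 6
Denominator: 3! = 6
C(8, 3) = 56


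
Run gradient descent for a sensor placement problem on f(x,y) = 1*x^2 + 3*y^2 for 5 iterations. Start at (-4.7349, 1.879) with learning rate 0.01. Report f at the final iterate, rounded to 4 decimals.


Gradient descent on f(x,y) = 1*x^2 + 3*y^2.
Starting point: (-4.7349, 1.879), alpha = 0.01
Step 1: grad_x = 2*1*-4.7349 = -9.4698, grad_y = 2*3*1.879 = 11.274
  x_1 = -4.7349 - 0.01*-9.4698 = -4.6402
  y_1 = 1.879 - 0.01*11.274 = 1.7663
Step 2: grad_x = 2*1*-4.6402 = -9.2804, grad_y = 2*3*1.7663 = 10.5976
  x_2 = -4.6402 - 0.01*-9.2804 = -4.5474
  y_2 = 1.7663 - 0.01*10.5976 = 1.6603
Step 3: grad_x = 2*1*-4.5474 = -9.0948, grad_y = 2*3*1.6603 = 9.9617
  x_3 = -4.5474 - 0.01*-9.0948 = -4.4565
  y_3 = 1.6603 - 0.01*9.9617 = 1.5607
Step 4: grad_x = 2*1*-4.4565 = -8.9129, grad_y = 2*3*1.5607 = 9.364
  x_4 = -4.4565 - 0.01*-8.9129 = -4.3673
  y_4 = 1.5607 - 0.01*9.364 = 1.467
Step 5: grad_x = 2*1*-4.3673 = -8.7346, grad_y = 2*3*1.467 = 8.8022
  x_5 = -4.3673 - 0.01*-8.7346 = -4.28
  y_5 = 1.467 - 0.01*8.8022 = 1.379
f(-4.28, 1.379) = 1*(-4.28)^2 + 3*1.379^2 = 24.0232


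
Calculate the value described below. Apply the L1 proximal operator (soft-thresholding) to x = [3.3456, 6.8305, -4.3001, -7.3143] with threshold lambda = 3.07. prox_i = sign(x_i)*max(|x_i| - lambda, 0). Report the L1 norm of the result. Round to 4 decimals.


Soft-thresholding with lambda = 3.07:
prox(3.3456) = sign(3.3456)*max(|3.3456| - 3.07, 0) = 0.2756
prox(6.8305) = sign(6.8305)*max(|6.8305| - 3.07, 0) = 3.7605
prox(-4.3001) = sign(-4.3001)*max(|-4.3001| - 3.07, 0) = -1.2301
prox(-7.3143) = sign(-7.3143)*max(|-7.3143| - 3.07, 0) = -4.2443
prox(x) = [0.2756, 3.7605, -1.2301, -4.2443]
||prox(x)||_1 = 0.2756 + 3.7605 + 1.2301 + 4.2443 = 9.5105


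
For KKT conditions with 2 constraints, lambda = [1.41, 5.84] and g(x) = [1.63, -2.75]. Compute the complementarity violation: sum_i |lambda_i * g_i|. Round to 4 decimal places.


KKT complementary slackness check:
lambda_1 * g_1 = 1.41 * 1.63 = 2.2983
lambda_2 * g_2 = 5.84 * -2.75 = -16.06
Total violation = 2.2983 + 16.06 = 18.3583


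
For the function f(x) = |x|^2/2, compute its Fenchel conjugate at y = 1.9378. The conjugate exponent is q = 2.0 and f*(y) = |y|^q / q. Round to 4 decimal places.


The conjugate exponent q satisfies 1/p + 1/q = 1.
p = 2, so q = 2/(2 - 1) = 2.0
|y|^q = 1.9378^2.0 = 3.7551
f*(1.9378) = 3.7551 / 2.0 = 1.8775


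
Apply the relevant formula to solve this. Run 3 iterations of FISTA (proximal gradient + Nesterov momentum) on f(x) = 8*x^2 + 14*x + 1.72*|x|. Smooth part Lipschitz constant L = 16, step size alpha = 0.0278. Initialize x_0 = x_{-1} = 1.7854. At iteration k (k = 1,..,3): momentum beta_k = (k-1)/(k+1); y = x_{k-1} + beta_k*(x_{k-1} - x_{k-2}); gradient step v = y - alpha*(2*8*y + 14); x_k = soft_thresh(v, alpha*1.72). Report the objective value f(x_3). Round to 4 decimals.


FISTA on f(x) = 8*x^2 + 14*x + 1.72*|x|
L = 16, alpha = 0.0278
Iteration 1: beta = 0.0, y = 1.7854 + 0.0*(1.7854 - 1.7854) = 1.7854
  grad(y) = 42.5664, v = y - alpha*grad = 0.6021
  prox(v) = soft_thresh(0.6021, 0.0478) = 0.5542
Iteration 2: beta = 0.3333, y = 0.5542 + 0.3333*(0.5542 - 1.7854) = 0.1439
  grad(y) = 16.3016, v = y - alpha*grad = -0.3093
  prox(v) = soft_thresh(-0.3093, 0.0478) = -0.2615
Iteration 3: beta = 0.5, y = -0.2615 + 0.5*(-0.2615 - 0.5542) = -0.6694
  grad(y) = 3.2897, v = y - alpha*grad = -0.7608
  prox(v) = soft_thresh(-0.7608, 0.0478) = -0.713
f(x_3) = 8*(-0.713)^2 + 14*(-0.713) + 1.72*|-0.713| = -4.6887


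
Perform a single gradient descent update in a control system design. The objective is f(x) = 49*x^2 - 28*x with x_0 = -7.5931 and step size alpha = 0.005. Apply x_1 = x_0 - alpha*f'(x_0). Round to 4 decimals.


We compute the gradient at x_0 and apply the update.
f'(x) = 98*x - 28
f'(-7.5931) = 98*-7.5931 - 28 = -772.1238
x_1 = -7.5931 - 0.005*-772.1238 = -3.7325


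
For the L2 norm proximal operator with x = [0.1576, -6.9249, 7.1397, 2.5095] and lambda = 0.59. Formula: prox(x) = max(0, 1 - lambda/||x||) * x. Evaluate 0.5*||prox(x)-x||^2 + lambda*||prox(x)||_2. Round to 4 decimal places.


Step 1: Compute ||x||.
||x|| = 10.2592
Step 2: Compute scaling factor.
scale = max(0, 1 - 0.59/10.2592) = 0.9425
Step 3: prox(x) = [0.1485, -6.5267, 6.7291, 2.3652]
||prox(x)|| = 9.6692
Step 4: Proximal objective.
0.5*||prox-x||^2 = 0.1741
lambda*||prox|| = 5.7048
Total = 5.8789


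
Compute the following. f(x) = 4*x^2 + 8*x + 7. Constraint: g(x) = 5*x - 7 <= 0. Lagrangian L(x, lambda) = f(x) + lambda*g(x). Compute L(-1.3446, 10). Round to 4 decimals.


Step 1: Evaluate f(x).
f(-1.3446) = 4*(-1.3446)^2 + 8*(-1.3446) + 7 = 3.475
Step 2: Evaluate g(x).
g(-1.3446) = 5*-1.3446 - 7 = -13.723
Step 3: Compute Lagrangian.
L = 3.475 + 10*-13.723 = -133.755


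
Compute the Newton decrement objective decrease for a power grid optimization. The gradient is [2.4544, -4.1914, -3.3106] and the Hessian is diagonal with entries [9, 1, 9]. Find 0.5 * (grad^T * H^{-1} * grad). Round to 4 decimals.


Step 1: H is diagonal, so H^(-1) * g = [0.2727, -4.1914, -0.3678].
Step 2: g^T H^(-1) g = sum_i g_i^2 / H_ii
  = (2.4544)^2/9 + (-4.1914)^2/1 + (-3.3106)^2/9
  = 0.6693 + 17.5678 + 1.2178 = 19.455
Step 3: Objective decrease = 0.5 * g^T H^(-1) g = 9.7275


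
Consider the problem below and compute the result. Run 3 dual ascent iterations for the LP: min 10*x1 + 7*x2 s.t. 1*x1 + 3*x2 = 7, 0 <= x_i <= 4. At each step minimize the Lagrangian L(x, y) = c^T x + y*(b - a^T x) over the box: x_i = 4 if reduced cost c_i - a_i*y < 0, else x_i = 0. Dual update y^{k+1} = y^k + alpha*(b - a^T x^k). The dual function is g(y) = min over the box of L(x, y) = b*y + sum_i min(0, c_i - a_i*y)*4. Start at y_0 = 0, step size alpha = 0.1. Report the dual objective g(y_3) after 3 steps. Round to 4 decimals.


Dual ascent for LP: min 10*x1 + 7*x2, 1*x1 + 3*x2 = 7, 0 <= x_i <= 4
Step 1: y^k = 0.0, reduced costs: (10.0, 7.0)
  x^k = (0.0, 0.0), subgradient = b - a^T x = 7.0
  y^{k+1} = 0.0 + 0.1*7.0 = 0.7
Step 2: y^k = 0.7, reduced costs: (9.3, 4.9)
  x^k = (0.0, 0.0), subgradient = b - a^T x = 7.0
  y^{k+1} = 0.7 + 0.1*7.0 = 1.4
Step 3: y^k = 1.4, reduced costs: (8.6, 2.8)
  x^k = (0.0, 0.0), subgradient = b - a^T x = 7.0
  y^{k+1} = 1.4 + 0.1*7.0 = 2.1
Dual objective at y_3 = 2.1: reduced costs (7.9, 0.7), box minimizer x = (0.0, 0.0)
g(y_3) = b*y + (c1 - a1*y)*x1 + (c2 - a2*y)*x2 = 7*2.1 + 7.9*0.0 + 0.7*0.0 = 14.7 + 0.0 + 0.0 = 14.7


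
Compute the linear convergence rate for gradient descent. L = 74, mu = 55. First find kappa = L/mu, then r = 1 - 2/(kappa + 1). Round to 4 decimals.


Step 1: Compute the condition number.
kappa = L/mu = 74/55 = 1.3455
Step 2: Compute the convergence rate.
r = 1 - 2/(kappa + 1) = 1 - 2*mu/(L + mu) = (L - mu)/(L + mu) = 19/129 = 0.1473


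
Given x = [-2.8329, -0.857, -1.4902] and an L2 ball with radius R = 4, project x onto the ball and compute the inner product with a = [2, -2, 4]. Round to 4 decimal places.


Step 1: Compute ||x|| (intermediates to 6 decimals).
||x|| = sqrt((-2.8329)^2 + (-0.857)^2 + (-1.4902)^2) = 3.313679
Step 2: Project.
Since ||x|| <= R, proj = x (no scaling needed).
proj(x) = [-2.8329, -0.857, -1.4902]
Step 3: Dot product.
a^T * proj(x) = 2*(-2.8329) - 2*(-0.857) + 4*(-1.4902) = -9.9126


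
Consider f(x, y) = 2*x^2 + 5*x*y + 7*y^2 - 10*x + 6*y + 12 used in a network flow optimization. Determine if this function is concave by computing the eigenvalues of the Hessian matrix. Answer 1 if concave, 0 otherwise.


The Hessian of f(x,y) = 2*x^2 + 5*x*y + 7*y^2 - 10*x + 6*y + 12 is:
H = [[4, 5], [5, 14]]
Trace = 4 + 14 = 18
Determinant = 4*14 - (5)^2 = 31
Discriminant = (18)^2 - 4*31 = 200.0
Eigenvalues: lambda_1 = 1.9289, lambda_2 = 16.0711
The function is not concave.

0


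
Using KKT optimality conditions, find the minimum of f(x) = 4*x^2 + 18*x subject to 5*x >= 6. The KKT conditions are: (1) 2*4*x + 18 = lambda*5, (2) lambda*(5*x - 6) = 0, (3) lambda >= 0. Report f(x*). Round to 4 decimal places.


Step 1: Try lambda = 0 (constraint inactive).
x_unc = -18/(2*4) = -2.25
Check: 5*-2.25 = -11.25 < 6 -- violated!
Step 2: Constraint must be active: 5*x = 6
x* = 6/5 = 1.2
lambda = (2*4*1.2 + 18)/5 = 5.52
Step 3: Compute optimal value.
f(x*) = 4*1.2^2 + 18*1.2 = 27.36


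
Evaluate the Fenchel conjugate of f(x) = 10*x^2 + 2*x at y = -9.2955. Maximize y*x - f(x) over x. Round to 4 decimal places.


f*(y) = sup_x {y*x - a*x^2 - b*x} = sup_x {(y-b)*x - a*x^2}
FOC: (y - b) - 2a*x = 0 => x* = (y - b)/(2a)
x* = (-9.2955 - 2)/(2*10) = -0.5648
f*(-9.2955) = (y-b)^2/(4a) = (-9.2955 - 2)^2/(4*10)
= 127.5883/40 = 3.1897


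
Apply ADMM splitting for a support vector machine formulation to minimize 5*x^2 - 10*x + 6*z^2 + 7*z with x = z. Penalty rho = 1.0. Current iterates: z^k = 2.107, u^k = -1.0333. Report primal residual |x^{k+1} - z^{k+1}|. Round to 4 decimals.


ADMM iteration with rho = 1.0, z^k = 2.107, u^k = -1.0333
Step 1: x-update.
Minimize 5*x^2 - 10*x + (1.0/2)*(x - 2.107 - 1.0333)^2
FOC: (2*5 + 1.0)*x = 10 + 1.0*(2.107 + 1.0333)
x^{k+1} = 1.1946
Step 2: z-update.
Minimize 6*z^2 + 7*z + (1.0/2)*(1.1946 - z - 1.0333)^2
FOC: (2*6 + 1.0)*z = -7 + 1.0*(1.1946 - 1.0333)
z^{k+1} = -0.5261
Step 3: u-update.
u^{k+1} = -1.0333 + 1.1946 + 0.5261 = 0.6873
Step 4: Primal residual = |1.1946 + 0.5261| = 1.7206


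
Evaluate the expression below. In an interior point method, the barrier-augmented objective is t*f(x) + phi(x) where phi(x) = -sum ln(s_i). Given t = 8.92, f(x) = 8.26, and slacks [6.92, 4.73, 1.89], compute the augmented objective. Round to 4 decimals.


Step 1: Compute log-barrier.
ln values: [1.9344, 1.5539, 0.6366]
phi = -(1.9344 + 1.5539 + 0.6366) = -4.1249
Step 2: Compute augmented objective.
t*f(x) = 8.92*8.26 = 73.6792
Total = 73.6792 - 4.1249 = 69.5543


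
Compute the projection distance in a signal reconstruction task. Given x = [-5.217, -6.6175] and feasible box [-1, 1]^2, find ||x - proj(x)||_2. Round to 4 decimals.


Project each component onto [-1, 1].
clip(-5.217) = -1.0, clip(-6.6175) = -1.0
Projection = [-1.0, -1.0]
Squared diffs: [17.7831, 31.5563]
Distance = sqrt(49.3394) = 7.0242


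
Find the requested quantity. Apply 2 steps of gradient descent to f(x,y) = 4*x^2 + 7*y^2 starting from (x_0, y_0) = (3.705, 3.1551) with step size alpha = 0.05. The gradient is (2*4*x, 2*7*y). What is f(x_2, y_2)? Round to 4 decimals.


Gradient descent on f(x,y) = 4*x^2 + 7*y^2.
Starting point: (3.705, 3.1551), alpha = 0.05
Step 1: grad_x = 2*4*3.705 = 29.64, grad_y = 2*7*3.1551 = 44.1714
  x_1 = 3.705 - 0.05*29.64 = 2.223
  y_1 = 3.1551 - 0.05*44.1714 = 0.9465
Step 2: grad_x = 2*4*2.223 = 17.784, grad_y = 2*7*0.9465 = 13.2514
  x_2 = 2.223 - 0.05*17.784 = 1.3338
  y_2 = 0.9465 - 0.05*13.2514 = 0.284
f(1.3338, 0.284) = 4*1.3338^2 + 7*0.284^2 = 7.6805


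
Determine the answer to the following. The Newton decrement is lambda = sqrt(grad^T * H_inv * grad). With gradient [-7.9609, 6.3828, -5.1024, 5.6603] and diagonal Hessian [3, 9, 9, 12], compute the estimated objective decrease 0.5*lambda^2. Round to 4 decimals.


Step 1: H is diagonal, so H^(-1) * g = [-2.6536, 0.7092, -0.5669, 0.4717].
Step 2: g^T H^(-1) g = sum_i g_i^2 / H_ii
  = (-7.9609)^2/3 + (6.3828)^2/9 + (-5.1024)^2/9 + (5.6603)^2/12
  = 21.1253 + 4.5267 + 2.8927 + 2.6699 = 31.2146
Step 3: Objective decrease = 0.5 * g^T H^(-1) g = 15.6073


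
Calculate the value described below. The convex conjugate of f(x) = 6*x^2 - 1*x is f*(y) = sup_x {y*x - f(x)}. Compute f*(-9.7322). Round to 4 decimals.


f*(y) = sup_x {y*x - a*x^2 - b*x} = sup_x {(y-b)*x - a*x^2}
FOC: (y - b) - 2a*x = 0 => x* = (y - b)/(2a)
x* = (-9.7322 + 1)/(2*6) = -0.7277
f*(-9.7322) = (y-b)^2/(4a) = (-9.7322 + 1)^2/(4*6)
= 76.2513/24 = 3.1771


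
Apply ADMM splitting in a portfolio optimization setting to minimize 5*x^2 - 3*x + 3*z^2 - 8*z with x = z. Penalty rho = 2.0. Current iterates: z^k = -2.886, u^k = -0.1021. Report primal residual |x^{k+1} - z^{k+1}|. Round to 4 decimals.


ADMM iteration with rho = 2.0, z^k = -2.886, u^k = -0.1021
Step 1: x-update.
Minimize 5*x^2 - 3*x + (2.0/2)*(x + 2.886 - 0.1021)^2
FOC: (2*5 + 2.0)*x = 3 + 2.0*(-2.886 + 0.1021)
x^{k+1} = -0.214
Step 2: z-update.
Minimize 3*z^2 - 8*z + (2.0/2)*(-0.214 - z - 0.1021)^2
FOC: (2*3 + 2.0)*z = 8 + 2.0*(-0.214 - 0.1021)
z^{k+1} = 0.921
Step 3: u-update.
u^{k+1} = -0.1021 - 0.214 - 0.921 = -1.2371
Step 4: Primal residual = |-0.214 - 0.921| = 1.135


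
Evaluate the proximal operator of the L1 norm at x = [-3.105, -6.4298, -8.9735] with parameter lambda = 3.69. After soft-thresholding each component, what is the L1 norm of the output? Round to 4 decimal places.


Soft-thresholding with lambda = 3.69:
prox(-3.105) = sign(-3.105)*max(|-3.105| - 3.69, 0) = 0.0
prox(-6.4298) = sign(-6.4298)*max(|-6.4298| - 3.69, 0) = -2.7398
prox(-8.9735) = sign(-8.9735)*max(|-8.9735| - 3.69, 0) = -5.2835
prox(x) = [0.0, -2.7398, -5.2835]
||prox(x)||_1 = 0.0 + 2.7398 + 5.2835 = 8.0233


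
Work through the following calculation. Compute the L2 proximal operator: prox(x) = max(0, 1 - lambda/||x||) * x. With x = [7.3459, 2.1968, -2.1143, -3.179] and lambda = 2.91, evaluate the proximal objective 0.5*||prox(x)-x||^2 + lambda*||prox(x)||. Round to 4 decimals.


Step 1: Compute ||x||.
||x|| = 8.5653
Step 2: Compute scaling factor.
scale = max(0, 1 - 2.91/8.5653) = 0.6603
Step 3: prox(x) = [4.8502, 1.4505, -1.396, -2.099]
||prox(x)|| = 5.6553
Step 4: Proximal objective.
0.5*||prox-x||^2 = 4.2341
lambda*||prox|| = 16.4569
Total = 20.691


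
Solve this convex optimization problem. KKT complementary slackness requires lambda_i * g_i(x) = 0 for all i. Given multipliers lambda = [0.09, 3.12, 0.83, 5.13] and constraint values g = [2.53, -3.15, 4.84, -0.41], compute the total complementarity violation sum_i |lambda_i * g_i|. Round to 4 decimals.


KKT complementary slackness check:
lambda_1 * g_1 = 0.09 * 2.53 = 0.2277
lambda_2 * g_2 = 3.12 * -3.15 = -9.828
lambda_3 * g_3 = 0.83 * 4.84 = 4.0172
lambda_4 * g_4 = 5.13 * -0.41 = -2.1033
Total violation = 0.2277 + 9.828 + 4.0172 + 2.1033 = 16.1762


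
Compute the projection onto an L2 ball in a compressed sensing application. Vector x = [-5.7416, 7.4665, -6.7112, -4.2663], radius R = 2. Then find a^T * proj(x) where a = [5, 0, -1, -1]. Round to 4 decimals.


Step 1: Compute ||x|| (intermediates to 6 decimals).
||x|| = sqrt((-5.7416)^2 + 7.4665^2 + (-6.7112)^2 + (-4.2663)^2) = 12.327048
Step 2: Project.
Since ||x|| > R, scale = R/||x|| = 2/12.327048 = 0.162245, proj(x) = scale * x
proj(x) = [-0.931546, 1.211402, -1.088859, -0.692186]
Step 3: Dot product.
a^T * proj(x) = 5*(-0.931546) + 0*1.211402 - 1*(-1.088859) - 1*(-0.692186) = -2.8767


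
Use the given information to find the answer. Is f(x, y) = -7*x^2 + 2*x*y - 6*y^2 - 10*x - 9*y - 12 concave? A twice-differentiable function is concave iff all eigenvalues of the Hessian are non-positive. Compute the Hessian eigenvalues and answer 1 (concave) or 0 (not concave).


The Hessian of f(x,y) = -7*x^2 + 2*x*y - 6*y^2 - 10*x - 9*y - 12 is:
H = [[-14, 2], [2, -12]]
Trace = -14 - 12 = -26
Determinant = -14*-12 - (2)^2 = 164
Discriminant = (-26)^2 - 4*164 = 20.0
Eigenvalues: lambda_1 = -15.2361, lambda_2 = -10.7639
The function is concave.

1


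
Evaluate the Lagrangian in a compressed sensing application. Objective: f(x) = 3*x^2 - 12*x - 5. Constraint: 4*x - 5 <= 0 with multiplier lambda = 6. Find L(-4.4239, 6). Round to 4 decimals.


Step 1: Evaluate f(x).
f(-4.4239) = 3*(-4.4239)^2 - 12*(-4.4239) - 5 = 106.7995
Step 2: Evaluate g(x).
g(-4.4239) = 4*-4.4239 - 5 = -22.6956
Step 3: Compute Lagrangian.
L = 106.7995 + 6*-22.6956 = -29.3741


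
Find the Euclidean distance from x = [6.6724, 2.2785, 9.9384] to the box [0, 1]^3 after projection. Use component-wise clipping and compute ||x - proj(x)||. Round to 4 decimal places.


Project each component onto [0, 1].
clip(6.6724) = 1.0, clip(2.2785) = 1.0, clip(9.9384) = 1.0
Projection = [1.0, 1.0, 1.0]
Squared diffs: [32.1761, 1.6346, 79.895]
Distance = sqrt(113.7057) = 10.6633


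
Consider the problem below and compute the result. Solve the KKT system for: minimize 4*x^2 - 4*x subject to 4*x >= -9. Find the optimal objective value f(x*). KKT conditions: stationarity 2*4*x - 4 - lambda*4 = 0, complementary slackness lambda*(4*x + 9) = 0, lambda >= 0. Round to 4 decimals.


Step 1: Try lambda = 0 (constraint inactive).
Stationarity: 2*4*x - 4 = 0
x* = 4/(2*4) = 0.5
Check constraint: 4*0.5 = 2.0 >= -9 -- satisfied.
Step 2: Compute optimal value.
f(x*) = 4*0.5^2 - 4*0.5 = -1.0


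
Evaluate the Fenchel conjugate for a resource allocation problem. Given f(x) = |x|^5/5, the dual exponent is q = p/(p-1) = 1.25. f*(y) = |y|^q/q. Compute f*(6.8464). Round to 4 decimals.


The conjugate exponent q satisfies 1/p + 1/q = 1.
p = 5, so q = 5/(5 - 1) = 1.25
|y|^q = 6.8464^1.25 = 11.0746
f*(6.8464) = 11.0746 / 1.25 = 8.8597


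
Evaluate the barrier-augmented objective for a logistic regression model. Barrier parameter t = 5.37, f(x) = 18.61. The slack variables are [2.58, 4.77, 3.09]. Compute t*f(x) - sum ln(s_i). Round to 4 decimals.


Step 1: Compute log-barrier.
ln values: [0.9478, 1.5623, 1.1282]
phi = -(0.9478 + 1.5623 + 1.1282) = -3.6383
Step 2: Compute augmented objective.
t*f(x) = 5.37*18.61 = 99.9357
Total = 99.9357 - 3.6383 = 96.2974


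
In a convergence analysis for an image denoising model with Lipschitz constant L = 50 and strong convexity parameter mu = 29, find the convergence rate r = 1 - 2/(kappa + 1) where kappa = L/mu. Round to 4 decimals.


Step 1: Compute the condition number.
kappa = L/mu = 50/29 = 1.7241
Step 2: Compute the convergence rate.
r = 1 - 2/(kappa + 1) = 1 - 2*mu/(L + mu) = (L - mu)/(L + mu) = 21/79 = 0.2658


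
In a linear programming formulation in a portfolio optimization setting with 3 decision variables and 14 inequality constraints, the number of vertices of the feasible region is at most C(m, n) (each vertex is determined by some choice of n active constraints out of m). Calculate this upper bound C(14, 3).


Each vertex corresponds to some choice of n active constraints out of m, so the number of vertices is at most C(m, n) = m! / (n!(m-n)!).
m = 14, n = 3
Numerator: 14 * 13 * 12
Denominator: 3! = 6
C(14, 3) = 364


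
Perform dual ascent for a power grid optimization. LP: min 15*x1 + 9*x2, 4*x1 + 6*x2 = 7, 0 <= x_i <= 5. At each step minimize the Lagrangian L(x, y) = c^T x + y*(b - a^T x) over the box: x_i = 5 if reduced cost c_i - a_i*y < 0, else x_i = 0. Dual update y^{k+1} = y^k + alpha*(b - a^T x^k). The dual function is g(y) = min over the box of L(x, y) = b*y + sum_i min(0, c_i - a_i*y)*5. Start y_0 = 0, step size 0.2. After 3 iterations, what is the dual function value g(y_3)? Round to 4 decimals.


Dual ascent for LP: min 15*x1 + 9*x2, 4*x1 + 6*x2 = 7, 0 <= x_i <= 5
Step 1: y^k = 0.0, reduced costs: (15.0, 9.0)
  x^k = (0.0, 0.0), subgradient = b - a^T x = 7.0
  y^{k+1} = 0.0 + 0.2*7.0 = 1.4
Step 2: y^k = 1.4, reduced costs: (9.4, 0.6)
  x^k = (0.0, 0.0), subgradient = b - a^T x = 7.0
  y^{k+1} = 1.4 + 0.2*7.0 = 2.8
Step 3: y^k = 2.8, reduced costs: (3.8, -7.8)
  x^k = (0.0, 5.0), subgradient = b - a^T x = -23.0
  y^{k+1} = 2.8 + 0.2*-23.0 = -1.8
Dual objective at y_3 = -1.8: reduced costs (22.2, 19.8), box minimizer x = (0.0, 0.0)
g(y_3) = b*y + (c1 - a1*y)*x1 + (c2 - a2*y)*x2 = 7*(-1.8) + 22.2*0.0 + 19.8*0.0 = -12.6 + 0.0 + 0.0 = -12.6


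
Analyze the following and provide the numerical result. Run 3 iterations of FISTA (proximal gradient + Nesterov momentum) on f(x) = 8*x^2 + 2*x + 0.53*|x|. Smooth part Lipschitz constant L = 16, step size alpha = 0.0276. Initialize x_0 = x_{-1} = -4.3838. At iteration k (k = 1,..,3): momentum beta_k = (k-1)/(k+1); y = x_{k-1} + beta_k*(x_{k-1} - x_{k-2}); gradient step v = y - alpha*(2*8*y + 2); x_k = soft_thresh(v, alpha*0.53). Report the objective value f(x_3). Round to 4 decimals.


FISTA on f(x) = 8*x^2 + 2*x + 0.53*|x|
L = 16, alpha = 0.0276
Iteration 1: beta = 0.0, y = -4.3838 + 0.0*(-4.3838 + 4.3838) = -4.3838
  grad(y) = -68.1408, v = y - alpha*grad = -2.5031
  prox(v) = soft_thresh(-2.5031, 0.0146) = -2.4885
Iteration 2: beta = 0.3333, y = -2.4885 + 0.3333*(-2.4885 + 4.3838) = -1.8567
  grad(y) = -27.7074, v = y - alpha*grad = -1.092
  prox(v) = soft_thresh(-1.092, 0.0146) = -1.0774
Iteration 3: beta = 0.5, y = -1.0774 + 0.5*(-1.0774 + 2.4885) = -0.3718
  grad(y) = -3.9488, v = y - alpha*grad = -0.2628
  prox(v) = soft_thresh(-0.2628, 0.0146) = -0.2482
f(x_3) = 8*(-0.2482)^2 + 2*(-0.2482) + 0.53*|-0.2482| = 0.1279


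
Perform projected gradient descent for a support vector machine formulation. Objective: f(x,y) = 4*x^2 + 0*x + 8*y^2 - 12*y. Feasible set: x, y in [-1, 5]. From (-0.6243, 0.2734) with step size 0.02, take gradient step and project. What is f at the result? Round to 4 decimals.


Step 1: Compute gradient at (-0.6243, 0.2734).
grad_x = 2*4*-0.6243 + 0 = -4.9944
grad_y = 2*8*0.2734 - 12 = -7.6256
Step 2: Gradient step.
x_raw = -0.6243 - 0.02*-4.9944 = -0.5244
y_raw = 0.2734 - 0.02*-7.6256 = 0.4259
Step 3: Project onto [-1, 5].
x_proj = clip(-0.5244) = -0.5244
y_proj = clip(0.4259) = 0.4259
Step 4: Evaluate f.
f(-0.5244, 0.4259) = -2.5597


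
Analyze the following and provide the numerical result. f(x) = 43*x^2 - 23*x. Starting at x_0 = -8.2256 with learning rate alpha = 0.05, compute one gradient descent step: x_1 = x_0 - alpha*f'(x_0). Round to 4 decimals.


We compute the gradient at x_0 and apply the update.
f'(x) = 86*x - 23
f'(-8.2256) = 86*-8.2256 - 23 = -730.4016
x_1 = -8.2256 - 0.05*-730.4016 = 28.2945


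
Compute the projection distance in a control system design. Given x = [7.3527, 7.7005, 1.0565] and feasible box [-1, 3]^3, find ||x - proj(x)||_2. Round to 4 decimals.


Project each component onto [-1, 3].
clip(7.3527) = 3.0, clip(7.7005) = 3.0, clip(1.0565) = 1.0565
Projection = [3.0, 3.0, 1.0565]
Squared diffs: [18.946, 22.0947, 0.0]
Distance = sqrt(41.0407) = 6.4063


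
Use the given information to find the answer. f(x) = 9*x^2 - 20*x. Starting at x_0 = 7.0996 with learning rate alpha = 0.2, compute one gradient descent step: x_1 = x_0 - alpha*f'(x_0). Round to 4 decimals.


We compute the gradient at x_0 and apply the update.
f'(x) = 18*x - 20
f'(7.0996) = 18*7.0996 - 20 = 107.7928
x_1 = 7.0996 - 0.2*107.7928 = -14.459


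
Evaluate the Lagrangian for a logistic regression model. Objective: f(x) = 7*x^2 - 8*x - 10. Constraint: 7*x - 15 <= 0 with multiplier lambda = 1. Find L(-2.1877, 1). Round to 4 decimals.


Step 1: Evaluate f(x).
f(-2.1877) = 7*(-2.1877)^2 - 8*(-2.1877) - 10 = 41.0038
Step 2: Evaluate g(x).
g(-2.1877) = 7*-2.1877 - 15 = -30.3139
Step 3: Compute Lagrangian.
L = 41.0038 + 1*-30.3139 = 10.6899


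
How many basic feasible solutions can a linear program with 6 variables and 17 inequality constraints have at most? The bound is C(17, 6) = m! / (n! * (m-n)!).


Each vertex corresponds to some choice of n active constraints out of m, so the number of vertices is at most C(m, n) = m! / (n!(m-n)!).
m = 17, n = 6
Numerator: 17 * 16 * 15 * 14 * 13 * 12
Denominator: 6! = 720
C(17, 6) = 12376


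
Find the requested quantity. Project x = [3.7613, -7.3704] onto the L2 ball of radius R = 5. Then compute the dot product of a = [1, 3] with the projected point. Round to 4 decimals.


Step 1: Compute ||x|| (intermediates to 6 decimals).
||x|| = sqrt(3.7613^2 + (-7.3704)^2) = 8.274671
Step 2: Project.
Since ||x|| > R, scale = R/||x|| = 5/8.274671 = 0.604254, proj(x) = scale * x
proj(x) = [2.272781, -4.453594]
Step 3: Dot product.
a^T * proj(x) = 1*2.272781 + 3*(-4.453594) = -11.088


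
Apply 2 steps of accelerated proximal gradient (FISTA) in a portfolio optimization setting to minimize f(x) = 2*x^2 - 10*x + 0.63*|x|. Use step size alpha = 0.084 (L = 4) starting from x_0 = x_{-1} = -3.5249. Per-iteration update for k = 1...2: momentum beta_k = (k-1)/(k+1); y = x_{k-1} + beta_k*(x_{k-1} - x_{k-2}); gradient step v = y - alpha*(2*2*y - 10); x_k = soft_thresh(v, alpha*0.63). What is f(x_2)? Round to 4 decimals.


FISTA on f(x) = 2*x^2 - 10*x + 0.63*|x|
L = 4, alpha = 0.084
Iteration 1: beta = 0.0, y = -3.5249 + 0.0*(-3.5249 + 3.5249) = -3.5249
  grad(y) = -24.0996, v = y - alpha*grad = -1.5005
  prox(v) = soft_thresh(-1.5005, 0.0529) = -1.4476
Iteration 2: beta = 0.3333, y = -1.4476 + 0.3333*(-1.4476 + 3.5249) = -0.7552
  grad(y) = -13.0207, v = y - alpha*grad = 0.3386
  prox(v) = soft_thresh(0.3386, 0.0529) = 0.2856
f(x_2) = 2*0.2856^2 - 10*0.2856 + 0.63*|0.2856| = -2.5132


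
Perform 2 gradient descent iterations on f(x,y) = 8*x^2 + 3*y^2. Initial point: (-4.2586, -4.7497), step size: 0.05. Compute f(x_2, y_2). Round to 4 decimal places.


Gradient descent on f(x,y) = 8*x^2 + 3*y^2.
Starting point: (-4.2586, -4.7497), alpha = 0.05
Step 1: grad_x = 2*8*-4.2586 = -68.1376, grad_y = 2*3*-4.7497 = -28.4982
  x_1 = -4.2586 - 0.05*-68.1376 = -0.8517
  y_1 = -4.7497 - 0.05*-28.4982 = -3.3248
Step 2: grad_x = 2*8*-0.8517 = -13.6275, grad_y = 2*3*-3.3248 = -19.9487
  x_2 = -0.8517 - 0.05*-13.6275 = -0.1703
  y_2 = -3.3248 - 0.05*-19.9487 = -2.3274
f(-0.1703, -2.3274) = 8*(-0.1703)^2 + 3*(-2.3274)^2 = 16.4819


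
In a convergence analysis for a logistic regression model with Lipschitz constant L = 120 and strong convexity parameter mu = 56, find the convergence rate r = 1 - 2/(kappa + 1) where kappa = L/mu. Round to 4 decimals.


Step 1: Compute the condition number.
kappa = L/mu = 120/56 = 2.1429
Step 2: Compute the convergence rate.
r = 1 - 2/(kappa + 1) = 1 - 2*mu/(L + mu) = (L - mu)/(L + mu) = 64/176 = 0.3636


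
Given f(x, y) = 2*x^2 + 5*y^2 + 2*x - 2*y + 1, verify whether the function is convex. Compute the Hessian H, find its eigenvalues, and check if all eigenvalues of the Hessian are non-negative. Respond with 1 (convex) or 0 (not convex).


The Hessian of f(x,y) = 2*x^2 + 5*y^2 + 2*x - 2*y + 1 is:
H = [[4, 0], [0, 10]]
Trace = 4 + 10 = 14
Determinant = 4*10 - (0)^2 = 40
Discriminant = (14)^2 - 4*40 = 36.0
Eigenvalues: lambda_1 = 4.0, lambda_2 = 10.0
The function is convex.

1


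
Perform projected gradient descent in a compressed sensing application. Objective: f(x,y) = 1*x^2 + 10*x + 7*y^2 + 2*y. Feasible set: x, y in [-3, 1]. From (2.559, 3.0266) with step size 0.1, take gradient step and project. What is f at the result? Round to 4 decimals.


Step 1: Compute gradient at (2.559, 3.0266).
grad_x = 2*1*2.559 + 10 = 15.118
grad_y = 2*7*3.0266 + 2 = 44.3724
Step 2: Gradient step.
x_raw = 2.559 - 0.1*15.118 = 1.0472
y_raw = 3.0266 - 0.1*44.3724 = -1.4106
Step 3: Project onto [-3, 1].
x_proj = clip(1.0472) = 1.0
y_proj = clip(-1.4106) = -1.4106
Step 4: Evaluate f.
f(1.0, -1.4106) = 22.1081


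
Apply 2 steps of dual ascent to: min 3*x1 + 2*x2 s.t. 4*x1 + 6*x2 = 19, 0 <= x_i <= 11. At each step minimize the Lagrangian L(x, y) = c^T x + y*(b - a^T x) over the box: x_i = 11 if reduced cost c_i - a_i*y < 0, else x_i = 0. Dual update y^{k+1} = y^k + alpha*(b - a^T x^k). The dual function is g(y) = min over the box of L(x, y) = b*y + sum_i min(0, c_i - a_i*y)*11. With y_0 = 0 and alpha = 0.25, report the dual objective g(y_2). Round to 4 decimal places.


Dual ascent for LP: min 3*x1 + 2*x2, 4*x1 + 6*x2 = 19, 0 <= x_i <= 11
Step 1: y^k = 0.0, reduced costs: (3.0, 2.0)
  x^k = (0.0, 0.0), subgradient = b - a^T x = 19.0
  y^{k+1} = 0.0 + 0.25*19.0 = 4.75
Step 2: y^k = 4.75, reduced costs: (-16.0, -26.5)
  x^k = (11.0, 11.0), subgradient = b - a^T x = -91.0
  y^{k+1} = 4.75 + 0.25*-91.0 = -18.0
Dual objective at y_2 = -18.0: reduced costs (75.0, 110.0), box minimizer x = (0.0, 0.0)
g(y_2) = b*y + (c1 - a1*y)*x1 + (c2 - a2*y)*x2 = 19*(-18.0) + 75.0*0.0 + 110.0*0.0 = -342.0 + 0.0 + 0.0 = -342.0
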